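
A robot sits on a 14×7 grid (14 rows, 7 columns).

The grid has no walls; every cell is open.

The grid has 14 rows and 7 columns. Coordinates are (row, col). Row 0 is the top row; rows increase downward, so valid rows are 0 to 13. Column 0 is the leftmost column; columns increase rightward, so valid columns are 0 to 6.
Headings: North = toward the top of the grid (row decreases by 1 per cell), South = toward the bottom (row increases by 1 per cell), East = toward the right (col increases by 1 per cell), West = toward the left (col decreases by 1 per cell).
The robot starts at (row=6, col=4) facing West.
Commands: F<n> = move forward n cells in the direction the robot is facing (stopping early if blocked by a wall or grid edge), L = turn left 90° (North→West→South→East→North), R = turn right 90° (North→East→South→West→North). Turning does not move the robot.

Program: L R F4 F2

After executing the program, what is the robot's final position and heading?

Start: (row=6, col=4), facing West
  L: turn left, now facing South
  R: turn right, now facing West
  F4: move forward 4, now at (row=6, col=0)
  F2: move forward 0/2 (blocked), now at (row=6, col=0)
Final: (row=6, col=0), facing West

Answer: Final position: (row=6, col=0), facing West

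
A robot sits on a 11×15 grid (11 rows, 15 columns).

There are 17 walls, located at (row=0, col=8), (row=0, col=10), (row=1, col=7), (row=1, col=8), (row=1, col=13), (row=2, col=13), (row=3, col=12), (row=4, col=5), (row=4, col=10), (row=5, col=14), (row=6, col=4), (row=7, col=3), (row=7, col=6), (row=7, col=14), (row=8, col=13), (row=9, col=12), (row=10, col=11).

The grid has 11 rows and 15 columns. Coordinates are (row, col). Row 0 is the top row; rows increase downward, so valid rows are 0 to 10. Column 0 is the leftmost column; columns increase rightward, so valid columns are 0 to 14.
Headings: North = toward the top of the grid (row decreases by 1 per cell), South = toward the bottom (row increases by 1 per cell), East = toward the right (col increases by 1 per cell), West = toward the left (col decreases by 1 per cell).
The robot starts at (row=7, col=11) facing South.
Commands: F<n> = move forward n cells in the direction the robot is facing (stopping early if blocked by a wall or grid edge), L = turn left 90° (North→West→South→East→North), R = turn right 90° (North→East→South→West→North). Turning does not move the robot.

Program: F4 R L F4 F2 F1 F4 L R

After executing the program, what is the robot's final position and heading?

Start: (row=7, col=11), facing South
  F4: move forward 2/4 (blocked), now at (row=9, col=11)
  R: turn right, now facing West
  L: turn left, now facing South
  F4: move forward 0/4 (blocked), now at (row=9, col=11)
  F2: move forward 0/2 (blocked), now at (row=9, col=11)
  F1: move forward 0/1 (blocked), now at (row=9, col=11)
  F4: move forward 0/4 (blocked), now at (row=9, col=11)
  L: turn left, now facing East
  R: turn right, now facing South
Final: (row=9, col=11), facing South

Answer: Final position: (row=9, col=11), facing South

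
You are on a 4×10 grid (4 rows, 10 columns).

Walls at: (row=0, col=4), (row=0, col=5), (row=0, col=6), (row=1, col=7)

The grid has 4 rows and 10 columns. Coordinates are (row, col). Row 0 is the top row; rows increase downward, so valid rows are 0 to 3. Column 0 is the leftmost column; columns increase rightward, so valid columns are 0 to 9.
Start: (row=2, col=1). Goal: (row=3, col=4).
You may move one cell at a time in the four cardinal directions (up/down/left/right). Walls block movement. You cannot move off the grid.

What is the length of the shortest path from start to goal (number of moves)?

Answer: Shortest path length: 4

Derivation:
BFS from (row=2, col=1) until reaching (row=3, col=4):
  Distance 0: (row=2, col=1)
  Distance 1: (row=1, col=1), (row=2, col=0), (row=2, col=2), (row=3, col=1)
  Distance 2: (row=0, col=1), (row=1, col=0), (row=1, col=2), (row=2, col=3), (row=3, col=0), (row=3, col=2)
  Distance 3: (row=0, col=0), (row=0, col=2), (row=1, col=3), (row=2, col=4), (row=3, col=3)
  Distance 4: (row=0, col=3), (row=1, col=4), (row=2, col=5), (row=3, col=4)  <- goal reached here
One shortest path (4 moves): (row=2, col=1) -> (row=2, col=2) -> (row=2, col=3) -> (row=2, col=4) -> (row=3, col=4)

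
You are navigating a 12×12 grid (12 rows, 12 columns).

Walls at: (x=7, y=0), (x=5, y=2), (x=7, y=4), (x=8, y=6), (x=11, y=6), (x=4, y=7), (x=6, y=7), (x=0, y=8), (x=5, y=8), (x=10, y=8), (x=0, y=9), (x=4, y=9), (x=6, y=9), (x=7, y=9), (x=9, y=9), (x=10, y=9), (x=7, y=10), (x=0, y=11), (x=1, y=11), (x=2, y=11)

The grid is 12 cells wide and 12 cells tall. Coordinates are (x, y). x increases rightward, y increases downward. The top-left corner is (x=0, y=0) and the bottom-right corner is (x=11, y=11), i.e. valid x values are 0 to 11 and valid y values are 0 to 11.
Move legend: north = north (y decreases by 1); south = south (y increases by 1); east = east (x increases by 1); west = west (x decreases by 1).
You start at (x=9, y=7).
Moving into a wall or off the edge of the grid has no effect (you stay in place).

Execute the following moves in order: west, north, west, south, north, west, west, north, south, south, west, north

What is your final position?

Start: (x=9, y=7)
  west (west): (x=9, y=7) -> (x=8, y=7)
  north (north): blocked, stay at (x=8, y=7)
  west (west): (x=8, y=7) -> (x=7, y=7)
  south (south): (x=7, y=7) -> (x=7, y=8)
  north (north): (x=7, y=8) -> (x=7, y=7)
  west (west): blocked, stay at (x=7, y=7)
  west (west): blocked, stay at (x=7, y=7)
  north (north): (x=7, y=7) -> (x=7, y=6)
  south (south): (x=7, y=6) -> (x=7, y=7)
  south (south): (x=7, y=7) -> (x=7, y=8)
  west (west): (x=7, y=8) -> (x=6, y=8)
  north (north): blocked, stay at (x=6, y=8)
Final: (x=6, y=8)

Answer: Final position: (x=6, y=8)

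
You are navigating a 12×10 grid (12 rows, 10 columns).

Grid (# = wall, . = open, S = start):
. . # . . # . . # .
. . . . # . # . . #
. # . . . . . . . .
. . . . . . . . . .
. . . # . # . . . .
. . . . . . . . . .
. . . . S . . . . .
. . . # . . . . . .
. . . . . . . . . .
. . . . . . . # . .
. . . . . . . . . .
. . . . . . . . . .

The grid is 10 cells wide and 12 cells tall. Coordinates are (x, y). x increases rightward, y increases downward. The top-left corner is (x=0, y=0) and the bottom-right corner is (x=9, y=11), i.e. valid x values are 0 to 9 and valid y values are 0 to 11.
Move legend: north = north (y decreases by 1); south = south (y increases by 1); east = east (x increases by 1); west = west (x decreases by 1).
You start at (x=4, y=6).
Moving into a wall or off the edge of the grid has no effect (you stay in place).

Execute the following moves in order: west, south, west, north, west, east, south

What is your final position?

Start: (x=4, y=6)
  west (west): (x=4, y=6) -> (x=3, y=6)
  south (south): blocked, stay at (x=3, y=6)
  west (west): (x=3, y=6) -> (x=2, y=6)
  north (north): (x=2, y=6) -> (x=2, y=5)
  west (west): (x=2, y=5) -> (x=1, y=5)
  east (east): (x=1, y=5) -> (x=2, y=5)
  south (south): (x=2, y=5) -> (x=2, y=6)
Final: (x=2, y=6)

Answer: Final position: (x=2, y=6)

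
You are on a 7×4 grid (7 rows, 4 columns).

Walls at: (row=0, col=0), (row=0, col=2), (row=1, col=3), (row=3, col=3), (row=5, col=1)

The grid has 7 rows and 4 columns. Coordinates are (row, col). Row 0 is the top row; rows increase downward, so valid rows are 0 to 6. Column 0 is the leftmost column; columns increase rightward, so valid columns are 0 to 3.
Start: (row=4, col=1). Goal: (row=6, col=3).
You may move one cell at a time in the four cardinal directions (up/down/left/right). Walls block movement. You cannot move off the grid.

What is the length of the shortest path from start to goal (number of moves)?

Answer: Shortest path length: 4

Derivation:
BFS from (row=4, col=1) until reaching (row=6, col=3):
  Distance 0: (row=4, col=1)
  Distance 1: (row=3, col=1), (row=4, col=0), (row=4, col=2)
  Distance 2: (row=2, col=1), (row=3, col=0), (row=3, col=2), (row=4, col=3), (row=5, col=0), (row=5, col=2)
  Distance 3: (row=1, col=1), (row=2, col=0), (row=2, col=2), (row=5, col=3), (row=6, col=0), (row=6, col=2)
  Distance 4: (row=0, col=1), (row=1, col=0), (row=1, col=2), (row=2, col=3), (row=6, col=1), (row=6, col=3)  <- goal reached here
One shortest path (4 moves): (row=4, col=1) -> (row=4, col=2) -> (row=4, col=3) -> (row=5, col=3) -> (row=6, col=3)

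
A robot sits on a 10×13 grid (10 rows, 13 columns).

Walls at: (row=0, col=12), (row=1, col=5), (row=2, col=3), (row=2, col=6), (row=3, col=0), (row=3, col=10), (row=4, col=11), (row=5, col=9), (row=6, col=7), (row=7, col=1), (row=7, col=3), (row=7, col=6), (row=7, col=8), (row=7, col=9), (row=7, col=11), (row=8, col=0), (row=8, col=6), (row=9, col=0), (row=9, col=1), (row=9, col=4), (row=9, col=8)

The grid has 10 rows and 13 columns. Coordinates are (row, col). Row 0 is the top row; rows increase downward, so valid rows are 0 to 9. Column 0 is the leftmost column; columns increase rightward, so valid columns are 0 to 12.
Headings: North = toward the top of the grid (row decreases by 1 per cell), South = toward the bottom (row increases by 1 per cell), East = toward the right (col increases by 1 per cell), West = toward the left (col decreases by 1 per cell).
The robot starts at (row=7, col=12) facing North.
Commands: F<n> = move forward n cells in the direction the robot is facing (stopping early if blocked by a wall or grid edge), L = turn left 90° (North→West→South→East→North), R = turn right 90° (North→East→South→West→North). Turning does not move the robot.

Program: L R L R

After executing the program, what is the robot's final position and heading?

Answer: Final position: (row=7, col=12), facing North

Derivation:
Start: (row=7, col=12), facing North
  L: turn left, now facing West
  R: turn right, now facing North
  L: turn left, now facing West
  R: turn right, now facing North
Final: (row=7, col=12), facing North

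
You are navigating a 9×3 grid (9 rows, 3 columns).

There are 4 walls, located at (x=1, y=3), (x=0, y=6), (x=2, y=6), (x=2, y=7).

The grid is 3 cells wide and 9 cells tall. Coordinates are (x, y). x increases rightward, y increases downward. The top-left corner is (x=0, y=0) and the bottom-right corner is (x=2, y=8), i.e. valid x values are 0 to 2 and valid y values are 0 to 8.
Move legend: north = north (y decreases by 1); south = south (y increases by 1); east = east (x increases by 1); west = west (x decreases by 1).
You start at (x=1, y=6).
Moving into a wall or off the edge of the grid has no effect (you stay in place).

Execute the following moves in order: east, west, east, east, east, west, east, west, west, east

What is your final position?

Answer: Final position: (x=1, y=6)

Derivation:
Start: (x=1, y=6)
  east (east): blocked, stay at (x=1, y=6)
  west (west): blocked, stay at (x=1, y=6)
  [×3]east (east): blocked, stay at (x=1, y=6)
  west (west): blocked, stay at (x=1, y=6)
  east (east): blocked, stay at (x=1, y=6)
  west (west): blocked, stay at (x=1, y=6)
  west (west): blocked, stay at (x=1, y=6)
  east (east): blocked, stay at (x=1, y=6)
Final: (x=1, y=6)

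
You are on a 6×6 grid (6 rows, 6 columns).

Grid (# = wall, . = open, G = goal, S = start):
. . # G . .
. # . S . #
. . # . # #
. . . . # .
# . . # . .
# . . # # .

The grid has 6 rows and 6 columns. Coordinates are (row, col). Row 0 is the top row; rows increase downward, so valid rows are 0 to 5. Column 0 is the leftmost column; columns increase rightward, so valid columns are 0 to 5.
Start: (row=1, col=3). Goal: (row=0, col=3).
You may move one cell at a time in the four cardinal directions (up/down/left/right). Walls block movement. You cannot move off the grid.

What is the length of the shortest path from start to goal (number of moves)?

BFS from (row=1, col=3) until reaching (row=0, col=3):
  Distance 0: (row=1, col=3)
  Distance 1: (row=0, col=3), (row=1, col=2), (row=1, col=4), (row=2, col=3)  <- goal reached here
One shortest path (1 moves): (row=1, col=3) -> (row=0, col=3)

Answer: Shortest path length: 1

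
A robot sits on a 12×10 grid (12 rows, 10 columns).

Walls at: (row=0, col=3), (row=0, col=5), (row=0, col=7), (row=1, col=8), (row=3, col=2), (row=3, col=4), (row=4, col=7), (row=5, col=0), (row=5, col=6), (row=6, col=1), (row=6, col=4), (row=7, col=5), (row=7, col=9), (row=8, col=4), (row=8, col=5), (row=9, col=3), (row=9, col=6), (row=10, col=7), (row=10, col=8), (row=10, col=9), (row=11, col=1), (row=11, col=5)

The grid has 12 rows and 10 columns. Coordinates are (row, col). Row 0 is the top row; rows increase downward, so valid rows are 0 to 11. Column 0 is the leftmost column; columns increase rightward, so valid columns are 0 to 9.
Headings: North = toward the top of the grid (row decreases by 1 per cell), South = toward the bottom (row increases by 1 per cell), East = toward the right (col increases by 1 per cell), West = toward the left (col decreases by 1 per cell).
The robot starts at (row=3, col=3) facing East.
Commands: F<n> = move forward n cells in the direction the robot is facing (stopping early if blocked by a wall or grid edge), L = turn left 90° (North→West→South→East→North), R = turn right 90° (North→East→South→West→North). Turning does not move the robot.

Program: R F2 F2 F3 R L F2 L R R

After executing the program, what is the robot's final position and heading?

Answer: Final position: (row=8, col=3), facing West

Derivation:
Start: (row=3, col=3), facing East
  R: turn right, now facing South
  F2: move forward 2, now at (row=5, col=3)
  F2: move forward 2, now at (row=7, col=3)
  F3: move forward 1/3 (blocked), now at (row=8, col=3)
  R: turn right, now facing West
  L: turn left, now facing South
  F2: move forward 0/2 (blocked), now at (row=8, col=3)
  L: turn left, now facing East
  R: turn right, now facing South
  R: turn right, now facing West
Final: (row=8, col=3), facing West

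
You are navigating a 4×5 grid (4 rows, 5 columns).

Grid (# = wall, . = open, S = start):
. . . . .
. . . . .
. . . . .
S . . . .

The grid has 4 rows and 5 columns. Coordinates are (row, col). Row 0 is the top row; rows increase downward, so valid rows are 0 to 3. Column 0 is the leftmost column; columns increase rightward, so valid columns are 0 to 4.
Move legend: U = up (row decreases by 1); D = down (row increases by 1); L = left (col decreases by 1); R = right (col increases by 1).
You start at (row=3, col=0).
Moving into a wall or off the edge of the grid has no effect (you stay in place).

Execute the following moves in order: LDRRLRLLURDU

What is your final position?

Answer: Final position: (row=2, col=1)

Derivation:
Start: (row=3, col=0)
  L (left): blocked, stay at (row=3, col=0)
  D (down): blocked, stay at (row=3, col=0)
  R (right): (row=3, col=0) -> (row=3, col=1)
  R (right): (row=3, col=1) -> (row=3, col=2)
  L (left): (row=3, col=2) -> (row=3, col=1)
  R (right): (row=3, col=1) -> (row=3, col=2)
  L (left): (row=3, col=2) -> (row=3, col=1)
  L (left): (row=3, col=1) -> (row=3, col=0)
  U (up): (row=3, col=0) -> (row=2, col=0)
  R (right): (row=2, col=0) -> (row=2, col=1)
  D (down): (row=2, col=1) -> (row=3, col=1)
  U (up): (row=3, col=1) -> (row=2, col=1)
Final: (row=2, col=1)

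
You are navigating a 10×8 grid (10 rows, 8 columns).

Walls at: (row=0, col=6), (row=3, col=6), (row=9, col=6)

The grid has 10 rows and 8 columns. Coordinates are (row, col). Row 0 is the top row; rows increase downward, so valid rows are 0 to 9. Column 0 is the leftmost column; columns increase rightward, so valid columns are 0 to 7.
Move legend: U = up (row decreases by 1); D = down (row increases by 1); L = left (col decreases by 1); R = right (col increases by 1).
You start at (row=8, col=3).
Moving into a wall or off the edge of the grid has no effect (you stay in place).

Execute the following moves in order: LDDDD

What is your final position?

Start: (row=8, col=3)
  L (left): (row=8, col=3) -> (row=8, col=2)
  D (down): (row=8, col=2) -> (row=9, col=2)
  [×3]D (down): blocked, stay at (row=9, col=2)
Final: (row=9, col=2)

Answer: Final position: (row=9, col=2)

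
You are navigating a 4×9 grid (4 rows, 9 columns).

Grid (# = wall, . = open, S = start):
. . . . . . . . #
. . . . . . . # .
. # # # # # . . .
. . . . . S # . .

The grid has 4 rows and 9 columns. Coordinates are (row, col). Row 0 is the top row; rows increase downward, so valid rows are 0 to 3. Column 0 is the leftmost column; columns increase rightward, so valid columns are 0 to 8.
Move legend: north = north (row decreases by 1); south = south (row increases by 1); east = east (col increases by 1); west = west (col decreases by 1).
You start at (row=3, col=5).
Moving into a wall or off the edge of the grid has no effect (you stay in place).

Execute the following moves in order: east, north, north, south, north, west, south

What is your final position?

Answer: Final position: (row=3, col=4)

Derivation:
Start: (row=3, col=5)
  east (east): blocked, stay at (row=3, col=5)
  north (north): blocked, stay at (row=3, col=5)
  north (north): blocked, stay at (row=3, col=5)
  south (south): blocked, stay at (row=3, col=5)
  north (north): blocked, stay at (row=3, col=5)
  west (west): (row=3, col=5) -> (row=3, col=4)
  south (south): blocked, stay at (row=3, col=4)
Final: (row=3, col=4)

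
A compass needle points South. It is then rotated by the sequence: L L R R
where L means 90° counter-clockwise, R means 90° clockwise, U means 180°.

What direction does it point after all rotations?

Answer: Final heading: South

Derivation:
Start: South
  L (left (90° counter-clockwise)) -> East
  L (left (90° counter-clockwise)) -> North
  R (right (90° clockwise)) -> East
  R (right (90° clockwise)) -> South
Final: South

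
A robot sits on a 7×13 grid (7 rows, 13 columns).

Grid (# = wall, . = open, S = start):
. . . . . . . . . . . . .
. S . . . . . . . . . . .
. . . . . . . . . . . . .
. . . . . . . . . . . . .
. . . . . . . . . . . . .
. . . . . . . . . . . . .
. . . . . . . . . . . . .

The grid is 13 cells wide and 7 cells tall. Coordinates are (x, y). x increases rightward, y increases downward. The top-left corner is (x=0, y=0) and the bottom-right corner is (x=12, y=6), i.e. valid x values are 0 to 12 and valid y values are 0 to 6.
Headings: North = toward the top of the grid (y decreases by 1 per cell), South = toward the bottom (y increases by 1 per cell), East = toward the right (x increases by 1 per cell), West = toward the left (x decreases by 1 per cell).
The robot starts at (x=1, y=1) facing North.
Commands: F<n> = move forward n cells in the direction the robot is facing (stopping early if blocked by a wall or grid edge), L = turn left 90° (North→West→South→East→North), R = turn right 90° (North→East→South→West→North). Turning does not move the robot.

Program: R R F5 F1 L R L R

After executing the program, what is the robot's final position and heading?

Start: (x=1, y=1), facing North
  R: turn right, now facing East
  R: turn right, now facing South
  F5: move forward 5, now at (x=1, y=6)
  F1: move forward 0/1 (blocked), now at (x=1, y=6)
  L: turn left, now facing East
  R: turn right, now facing South
  L: turn left, now facing East
  R: turn right, now facing South
Final: (x=1, y=6), facing South

Answer: Final position: (x=1, y=6), facing South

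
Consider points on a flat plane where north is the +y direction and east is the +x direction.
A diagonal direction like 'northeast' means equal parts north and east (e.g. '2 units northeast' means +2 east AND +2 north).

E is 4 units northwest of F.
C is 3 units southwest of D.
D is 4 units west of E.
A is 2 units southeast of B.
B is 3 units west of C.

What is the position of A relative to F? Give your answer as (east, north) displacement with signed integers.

Place F at the origin (east=0, north=0).
  E is 4 units northwest of F: delta (east=-4, north=+4); E at (east=-4, north=4).
  D is 4 units west of E: delta (east=-4, north=+0); D at (east=-8, north=4).
  C is 3 units southwest of D: delta (east=-3, north=-3); C at (east=-11, north=1).
  B is 3 units west of C: delta (east=-3, north=+0); B at (east=-14, north=1).
  A is 2 units southeast of B: delta (east=+2, north=-2); A at (east=-12, north=-1).
Therefore A relative to F: (east=-12, north=-1).

Answer: A is at (east=-12, north=-1) relative to F.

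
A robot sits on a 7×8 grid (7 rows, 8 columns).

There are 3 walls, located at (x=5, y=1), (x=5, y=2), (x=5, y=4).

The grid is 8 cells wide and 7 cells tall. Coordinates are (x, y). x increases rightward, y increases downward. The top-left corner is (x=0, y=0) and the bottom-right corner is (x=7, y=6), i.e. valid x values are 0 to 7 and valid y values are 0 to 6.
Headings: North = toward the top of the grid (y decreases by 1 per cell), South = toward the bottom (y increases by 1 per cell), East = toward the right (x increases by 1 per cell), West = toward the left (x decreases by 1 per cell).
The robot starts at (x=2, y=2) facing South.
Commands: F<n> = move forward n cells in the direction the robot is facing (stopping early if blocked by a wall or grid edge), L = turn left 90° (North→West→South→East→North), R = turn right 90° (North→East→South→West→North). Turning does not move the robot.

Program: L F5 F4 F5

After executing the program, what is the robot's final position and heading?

Start: (x=2, y=2), facing South
  L: turn left, now facing East
  F5: move forward 2/5 (blocked), now at (x=4, y=2)
  F4: move forward 0/4 (blocked), now at (x=4, y=2)
  F5: move forward 0/5 (blocked), now at (x=4, y=2)
Final: (x=4, y=2), facing East

Answer: Final position: (x=4, y=2), facing East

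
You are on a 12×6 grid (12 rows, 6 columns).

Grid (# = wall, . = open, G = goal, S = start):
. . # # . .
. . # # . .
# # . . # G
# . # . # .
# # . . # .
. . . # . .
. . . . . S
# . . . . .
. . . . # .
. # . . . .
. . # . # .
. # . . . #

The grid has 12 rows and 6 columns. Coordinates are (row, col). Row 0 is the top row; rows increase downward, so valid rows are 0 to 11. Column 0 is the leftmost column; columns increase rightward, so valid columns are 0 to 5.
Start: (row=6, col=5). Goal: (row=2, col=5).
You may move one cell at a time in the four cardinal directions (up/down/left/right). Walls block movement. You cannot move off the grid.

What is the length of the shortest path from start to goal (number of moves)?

Answer: Shortest path length: 4

Derivation:
BFS from (row=6, col=5) until reaching (row=2, col=5):
  Distance 0: (row=6, col=5)
  Distance 1: (row=5, col=5), (row=6, col=4), (row=7, col=5)
  Distance 2: (row=4, col=5), (row=5, col=4), (row=6, col=3), (row=7, col=4), (row=8, col=5)
  Distance 3: (row=3, col=5), (row=6, col=2), (row=7, col=3), (row=9, col=5)
  Distance 4: (row=2, col=5), (row=5, col=2), (row=6, col=1), (row=7, col=2), (row=8, col=3), (row=9, col=4), (row=10, col=5)  <- goal reached here
One shortest path (4 moves): (row=6, col=5) -> (row=5, col=5) -> (row=4, col=5) -> (row=3, col=5) -> (row=2, col=5)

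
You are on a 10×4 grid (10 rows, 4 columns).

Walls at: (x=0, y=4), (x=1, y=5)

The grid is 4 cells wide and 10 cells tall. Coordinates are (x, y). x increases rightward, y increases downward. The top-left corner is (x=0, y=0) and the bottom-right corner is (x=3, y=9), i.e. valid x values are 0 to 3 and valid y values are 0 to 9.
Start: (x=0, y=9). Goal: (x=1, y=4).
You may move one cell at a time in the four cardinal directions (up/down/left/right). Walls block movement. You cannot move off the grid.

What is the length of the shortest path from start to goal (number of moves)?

BFS from (x=0, y=9) until reaching (x=1, y=4):
  Distance 0: (x=0, y=9)
  Distance 1: (x=0, y=8), (x=1, y=9)
  Distance 2: (x=0, y=7), (x=1, y=8), (x=2, y=9)
  Distance 3: (x=0, y=6), (x=1, y=7), (x=2, y=8), (x=3, y=9)
  Distance 4: (x=0, y=5), (x=1, y=6), (x=2, y=7), (x=3, y=8)
  Distance 5: (x=2, y=6), (x=3, y=7)
  Distance 6: (x=2, y=5), (x=3, y=6)
  Distance 7: (x=2, y=4), (x=3, y=5)
  Distance 8: (x=2, y=3), (x=1, y=4), (x=3, y=4)  <- goal reached here
One shortest path (8 moves): (x=0, y=9) -> (x=1, y=9) -> (x=2, y=9) -> (x=2, y=8) -> (x=2, y=7) -> (x=2, y=6) -> (x=2, y=5) -> (x=2, y=4) -> (x=1, y=4)

Answer: Shortest path length: 8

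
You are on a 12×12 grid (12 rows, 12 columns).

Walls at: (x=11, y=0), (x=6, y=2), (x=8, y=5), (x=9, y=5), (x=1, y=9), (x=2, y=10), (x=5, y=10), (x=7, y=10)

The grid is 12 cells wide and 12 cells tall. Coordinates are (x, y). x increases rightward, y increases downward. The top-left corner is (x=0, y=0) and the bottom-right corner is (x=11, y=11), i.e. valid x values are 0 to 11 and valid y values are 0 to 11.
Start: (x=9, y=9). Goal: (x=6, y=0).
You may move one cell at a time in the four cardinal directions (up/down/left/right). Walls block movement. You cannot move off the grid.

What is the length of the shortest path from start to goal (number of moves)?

BFS from (x=9, y=9) until reaching (x=6, y=0):
  Distance 0: (x=9, y=9)
  Distance 1: (x=9, y=8), (x=8, y=9), (x=10, y=9), (x=9, y=10)
  Distance 2: (x=9, y=7), (x=8, y=8), (x=10, y=8), (x=7, y=9), (x=11, y=9), (x=8, y=10), (x=10, y=10), (x=9, y=11)
  Distance 3: (x=9, y=6), (x=8, y=7), (x=10, y=7), (x=7, y=8), (x=11, y=8), (x=6, y=9), (x=11, y=10), (x=8, y=11), (x=10, y=11)
  Distance 4: (x=8, y=6), (x=10, y=6), (x=7, y=7), (x=11, y=7), (x=6, y=8), (x=5, y=9), (x=6, y=10), (x=7, y=11), (x=11, y=11)
  Distance 5: (x=10, y=5), (x=7, y=6), (x=11, y=6), (x=6, y=7), (x=5, y=8), (x=4, y=9), (x=6, y=11)
  Distance 6: (x=10, y=4), (x=7, y=5), (x=11, y=5), (x=6, y=6), (x=5, y=7), (x=4, y=8), (x=3, y=9), (x=4, y=10), (x=5, y=11)
  Distance 7: (x=10, y=3), (x=7, y=4), (x=9, y=4), (x=11, y=4), (x=6, y=5), (x=5, y=6), (x=4, y=7), (x=3, y=8), (x=2, y=9), (x=3, y=10), (x=4, y=11)
  Distance 8: (x=10, y=2), (x=7, y=3), (x=9, y=3), (x=11, y=3), (x=6, y=4), (x=8, y=4), (x=5, y=5), (x=4, y=6), (x=3, y=7), (x=2, y=8), (x=3, y=11)
  Distance 9: (x=10, y=1), (x=7, y=2), (x=9, y=2), (x=11, y=2), (x=6, y=3), (x=8, y=3), (x=5, y=4), (x=4, y=5), (x=3, y=6), (x=2, y=7), (x=1, y=8), (x=2, y=11)
  Distance 10: (x=10, y=0), (x=7, y=1), (x=9, y=1), (x=11, y=1), (x=8, y=2), (x=5, y=3), (x=4, y=4), (x=3, y=5), (x=2, y=6), (x=1, y=7), (x=0, y=8), (x=1, y=11)
  Distance 11: (x=7, y=0), (x=9, y=0), (x=6, y=1), (x=8, y=1), (x=5, y=2), (x=4, y=3), (x=3, y=4), (x=2, y=5), (x=1, y=6), (x=0, y=7), (x=0, y=9), (x=1, y=10), (x=0, y=11)
  Distance 12: (x=6, y=0), (x=8, y=0), (x=5, y=1), (x=4, y=2), (x=3, y=3), (x=2, y=4), (x=1, y=5), (x=0, y=6), (x=0, y=10)  <- goal reached here
One shortest path (12 moves): (x=9, y=9) -> (x=8, y=9) -> (x=7, y=9) -> (x=7, y=8) -> (x=7, y=7) -> (x=7, y=6) -> (x=7, y=5) -> (x=7, y=4) -> (x=7, y=3) -> (x=7, y=2) -> (x=7, y=1) -> (x=6, y=1) -> (x=6, y=0)

Answer: Shortest path length: 12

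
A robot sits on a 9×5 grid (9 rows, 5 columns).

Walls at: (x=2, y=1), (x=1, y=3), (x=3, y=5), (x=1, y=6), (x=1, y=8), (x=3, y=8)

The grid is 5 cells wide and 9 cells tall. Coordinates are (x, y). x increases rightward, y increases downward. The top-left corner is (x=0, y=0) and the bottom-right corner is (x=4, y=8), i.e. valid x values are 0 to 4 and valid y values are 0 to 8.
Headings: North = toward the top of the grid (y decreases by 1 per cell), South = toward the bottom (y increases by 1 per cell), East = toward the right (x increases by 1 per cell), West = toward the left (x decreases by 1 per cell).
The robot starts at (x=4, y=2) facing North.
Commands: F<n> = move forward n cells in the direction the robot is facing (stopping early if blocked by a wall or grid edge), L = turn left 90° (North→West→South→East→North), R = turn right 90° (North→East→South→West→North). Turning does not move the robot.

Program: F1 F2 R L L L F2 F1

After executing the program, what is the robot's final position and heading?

Start: (x=4, y=2), facing North
  F1: move forward 1, now at (x=4, y=1)
  F2: move forward 1/2 (blocked), now at (x=4, y=0)
  R: turn right, now facing East
  L: turn left, now facing North
  L: turn left, now facing West
  L: turn left, now facing South
  F2: move forward 2, now at (x=4, y=2)
  F1: move forward 1, now at (x=4, y=3)
Final: (x=4, y=3), facing South

Answer: Final position: (x=4, y=3), facing South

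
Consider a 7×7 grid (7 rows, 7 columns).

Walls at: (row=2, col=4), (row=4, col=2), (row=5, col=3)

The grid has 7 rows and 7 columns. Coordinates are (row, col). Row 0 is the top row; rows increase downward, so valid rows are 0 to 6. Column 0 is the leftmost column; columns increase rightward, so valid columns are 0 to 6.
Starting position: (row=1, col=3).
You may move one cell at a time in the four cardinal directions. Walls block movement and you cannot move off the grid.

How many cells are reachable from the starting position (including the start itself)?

BFS flood-fill from (row=1, col=3):
  Distance 0: (row=1, col=3)
  Distance 1: (row=0, col=3), (row=1, col=2), (row=1, col=4), (row=2, col=3)
  Distance 2: (row=0, col=2), (row=0, col=4), (row=1, col=1), (row=1, col=5), (row=2, col=2), (row=3, col=3)
  Distance 3: (row=0, col=1), (row=0, col=5), (row=1, col=0), (row=1, col=6), (row=2, col=1), (row=2, col=5), (row=3, col=2), (row=3, col=4), (row=4, col=3)
  Distance 4: (row=0, col=0), (row=0, col=6), (row=2, col=0), (row=2, col=6), (row=3, col=1), (row=3, col=5), (row=4, col=4)
  Distance 5: (row=3, col=0), (row=3, col=6), (row=4, col=1), (row=4, col=5), (row=5, col=4)
  Distance 6: (row=4, col=0), (row=4, col=6), (row=5, col=1), (row=5, col=5), (row=6, col=4)
  Distance 7: (row=5, col=0), (row=5, col=2), (row=5, col=6), (row=6, col=1), (row=6, col=3), (row=6, col=5)
  Distance 8: (row=6, col=0), (row=6, col=2), (row=6, col=6)
Total reachable: 46 (grid has 46 open cells total)

Answer: Reachable cells: 46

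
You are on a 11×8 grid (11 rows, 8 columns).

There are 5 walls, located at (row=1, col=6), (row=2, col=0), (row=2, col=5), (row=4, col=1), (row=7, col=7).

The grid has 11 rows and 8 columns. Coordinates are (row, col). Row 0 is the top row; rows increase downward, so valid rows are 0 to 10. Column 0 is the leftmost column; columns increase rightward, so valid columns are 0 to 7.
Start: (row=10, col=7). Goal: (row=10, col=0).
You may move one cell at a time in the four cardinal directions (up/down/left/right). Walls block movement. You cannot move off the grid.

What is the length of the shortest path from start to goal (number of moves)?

Answer: Shortest path length: 7

Derivation:
BFS from (row=10, col=7) until reaching (row=10, col=0):
  Distance 0: (row=10, col=7)
  Distance 1: (row=9, col=7), (row=10, col=6)
  Distance 2: (row=8, col=7), (row=9, col=6), (row=10, col=5)
  Distance 3: (row=8, col=6), (row=9, col=5), (row=10, col=4)
  Distance 4: (row=7, col=6), (row=8, col=5), (row=9, col=4), (row=10, col=3)
  Distance 5: (row=6, col=6), (row=7, col=5), (row=8, col=4), (row=9, col=3), (row=10, col=2)
  Distance 6: (row=5, col=6), (row=6, col=5), (row=6, col=7), (row=7, col=4), (row=8, col=3), (row=9, col=2), (row=10, col=1)
  Distance 7: (row=4, col=6), (row=5, col=5), (row=5, col=7), (row=6, col=4), (row=7, col=3), (row=8, col=2), (row=9, col=1), (row=10, col=0)  <- goal reached here
One shortest path (7 moves): (row=10, col=7) -> (row=10, col=6) -> (row=10, col=5) -> (row=10, col=4) -> (row=10, col=3) -> (row=10, col=2) -> (row=10, col=1) -> (row=10, col=0)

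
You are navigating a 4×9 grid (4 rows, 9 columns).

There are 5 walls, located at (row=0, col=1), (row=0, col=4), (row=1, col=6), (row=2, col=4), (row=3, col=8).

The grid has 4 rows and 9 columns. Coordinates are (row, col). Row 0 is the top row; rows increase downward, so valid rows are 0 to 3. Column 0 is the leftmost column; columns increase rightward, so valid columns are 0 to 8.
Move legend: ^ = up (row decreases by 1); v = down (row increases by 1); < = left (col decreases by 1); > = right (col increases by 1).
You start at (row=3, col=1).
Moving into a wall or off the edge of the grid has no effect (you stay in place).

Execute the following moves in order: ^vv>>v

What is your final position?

Start: (row=3, col=1)
  ^ (up): (row=3, col=1) -> (row=2, col=1)
  v (down): (row=2, col=1) -> (row=3, col=1)
  v (down): blocked, stay at (row=3, col=1)
  > (right): (row=3, col=1) -> (row=3, col=2)
  > (right): (row=3, col=2) -> (row=3, col=3)
  v (down): blocked, stay at (row=3, col=3)
Final: (row=3, col=3)

Answer: Final position: (row=3, col=3)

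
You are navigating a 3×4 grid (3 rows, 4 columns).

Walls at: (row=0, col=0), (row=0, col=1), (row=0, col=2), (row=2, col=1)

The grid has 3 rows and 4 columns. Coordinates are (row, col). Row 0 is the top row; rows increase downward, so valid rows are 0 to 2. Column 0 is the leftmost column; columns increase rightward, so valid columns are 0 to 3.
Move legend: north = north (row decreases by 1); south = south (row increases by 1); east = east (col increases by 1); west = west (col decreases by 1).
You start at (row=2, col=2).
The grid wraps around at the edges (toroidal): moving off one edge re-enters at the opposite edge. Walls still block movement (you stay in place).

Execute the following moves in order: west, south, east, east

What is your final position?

Start: (row=2, col=2)
  west (west): blocked, stay at (row=2, col=2)
  south (south): blocked, stay at (row=2, col=2)
  east (east): (row=2, col=2) -> (row=2, col=3)
  east (east): (row=2, col=3) -> (row=2, col=0)
Final: (row=2, col=0)

Answer: Final position: (row=2, col=0)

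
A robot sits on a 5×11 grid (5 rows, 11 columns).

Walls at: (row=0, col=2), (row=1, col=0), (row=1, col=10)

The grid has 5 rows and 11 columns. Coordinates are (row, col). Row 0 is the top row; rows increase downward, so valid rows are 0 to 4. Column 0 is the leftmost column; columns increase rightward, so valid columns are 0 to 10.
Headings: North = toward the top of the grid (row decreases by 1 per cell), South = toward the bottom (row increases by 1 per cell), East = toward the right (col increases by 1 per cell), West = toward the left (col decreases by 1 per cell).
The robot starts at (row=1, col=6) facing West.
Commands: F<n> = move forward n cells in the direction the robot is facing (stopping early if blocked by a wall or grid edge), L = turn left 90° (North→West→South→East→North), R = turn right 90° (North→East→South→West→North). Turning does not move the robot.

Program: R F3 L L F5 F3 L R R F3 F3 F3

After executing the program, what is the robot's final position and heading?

Start: (row=1, col=6), facing West
  R: turn right, now facing North
  F3: move forward 1/3 (blocked), now at (row=0, col=6)
  L: turn left, now facing West
  L: turn left, now facing South
  F5: move forward 4/5 (blocked), now at (row=4, col=6)
  F3: move forward 0/3 (blocked), now at (row=4, col=6)
  L: turn left, now facing East
  R: turn right, now facing South
  R: turn right, now facing West
  F3: move forward 3, now at (row=4, col=3)
  F3: move forward 3, now at (row=4, col=0)
  F3: move forward 0/3 (blocked), now at (row=4, col=0)
Final: (row=4, col=0), facing West

Answer: Final position: (row=4, col=0), facing West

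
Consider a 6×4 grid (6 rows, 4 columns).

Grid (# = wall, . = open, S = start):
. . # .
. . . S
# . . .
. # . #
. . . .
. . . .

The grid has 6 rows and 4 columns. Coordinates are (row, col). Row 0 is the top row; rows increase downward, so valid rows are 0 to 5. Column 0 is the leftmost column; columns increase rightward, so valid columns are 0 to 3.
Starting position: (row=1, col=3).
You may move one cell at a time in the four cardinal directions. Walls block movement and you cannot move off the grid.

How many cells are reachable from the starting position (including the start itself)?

Answer: Reachable cells: 20

Derivation:
BFS flood-fill from (row=1, col=3):
  Distance 0: (row=1, col=3)
  Distance 1: (row=0, col=3), (row=1, col=2), (row=2, col=3)
  Distance 2: (row=1, col=1), (row=2, col=2)
  Distance 3: (row=0, col=1), (row=1, col=0), (row=2, col=1), (row=3, col=2)
  Distance 4: (row=0, col=0), (row=4, col=2)
  Distance 5: (row=4, col=1), (row=4, col=3), (row=5, col=2)
  Distance 6: (row=4, col=0), (row=5, col=1), (row=5, col=3)
  Distance 7: (row=3, col=0), (row=5, col=0)
Total reachable: 20 (grid has 20 open cells total)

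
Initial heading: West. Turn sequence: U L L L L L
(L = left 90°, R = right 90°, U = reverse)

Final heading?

Start: West
  U (U-turn (180°)) -> East
  L (left (90° counter-clockwise)) -> North
  L (left (90° counter-clockwise)) -> West
  L (left (90° counter-clockwise)) -> South
  L (left (90° counter-clockwise)) -> East
  L (left (90° counter-clockwise)) -> North
Final: North

Answer: Final heading: North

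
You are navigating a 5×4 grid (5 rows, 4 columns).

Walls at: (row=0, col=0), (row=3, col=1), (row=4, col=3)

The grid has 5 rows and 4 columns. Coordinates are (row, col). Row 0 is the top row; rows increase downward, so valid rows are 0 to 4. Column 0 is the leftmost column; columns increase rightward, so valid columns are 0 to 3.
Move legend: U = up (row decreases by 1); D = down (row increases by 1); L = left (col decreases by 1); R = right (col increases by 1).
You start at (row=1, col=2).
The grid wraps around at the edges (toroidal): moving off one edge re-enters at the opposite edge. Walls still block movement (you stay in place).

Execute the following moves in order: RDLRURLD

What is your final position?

Answer: Final position: (row=2, col=3)

Derivation:
Start: (row=1, col=2)
  R (right): (row=1, col=2) -> (row=1, col=3)
  D (down): (row=1, col=3) -> (row=2, col=3)
  L (left): (row=2, col=3) -> (row=2, col=2)
  R (right): (row=2, col=2) -> (row=2, col=3)
  U (up): (row=2, col=3) -> (row=1, col=3)
  R (right): (row=1, col=3) -> (row=1, col=0)
  L (left): (row=1, col=0) -> (row=1, col=3)
  D (down): (row=1, col=3) -> (row=2, col=3)
Final: (row=2, col=3)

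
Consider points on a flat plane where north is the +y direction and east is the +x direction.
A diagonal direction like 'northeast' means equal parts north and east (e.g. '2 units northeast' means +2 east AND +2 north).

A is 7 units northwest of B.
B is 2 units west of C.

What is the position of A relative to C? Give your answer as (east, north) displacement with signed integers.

Place C at the origin (east=0, north=0).
  B is 2 units west of C: delta (east=-2, north=+0); B at (east=-2, north=0).
  A is 7 units northwest of B: delta (east=-7, north=+7); A at (east=-9, north=7).
Therefore A relative to C: (east=-9, north=7).

Answer: A is at (east=-9, north=7) relative to C.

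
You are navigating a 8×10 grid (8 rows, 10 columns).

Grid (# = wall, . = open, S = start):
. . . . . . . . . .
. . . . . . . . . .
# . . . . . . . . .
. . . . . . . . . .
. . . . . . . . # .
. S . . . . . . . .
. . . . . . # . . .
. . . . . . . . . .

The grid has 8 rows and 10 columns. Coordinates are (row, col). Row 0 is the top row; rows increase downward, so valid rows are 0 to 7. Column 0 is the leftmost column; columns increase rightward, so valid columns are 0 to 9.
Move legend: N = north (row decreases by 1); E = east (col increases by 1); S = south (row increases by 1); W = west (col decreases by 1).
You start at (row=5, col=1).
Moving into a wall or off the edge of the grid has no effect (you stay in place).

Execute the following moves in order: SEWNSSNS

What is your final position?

Start: (row=5, col=1)
  S (south): (row=5, col=1) -> (row=6, col=1)
  E (east): (row=6, col=1) -> (row=6, col=2)
  W (west): (row=6, col=2) -> (row=6, col=1)
  N (north): (row=6, col=1) -> (row=5, col=1)
  S (south): (row=5, col=1) -> (row=6, col=1)
  S (south): (row=6, col=1) -> (row=7, col=1)
  N (north): (row=7, col=1) -> (row=6, col=1)
  S (south): (row=6, col=1) -> (row=7, col=1)
Final: (row=7, col=1)

Answer: Final position: (row=7, col=1)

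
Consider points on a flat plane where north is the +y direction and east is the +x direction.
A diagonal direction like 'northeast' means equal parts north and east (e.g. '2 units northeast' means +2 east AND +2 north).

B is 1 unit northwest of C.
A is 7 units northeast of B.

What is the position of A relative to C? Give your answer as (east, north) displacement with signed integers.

Answer: A is at (east=6, north=8) relative to C.

Derivation:
Place C at the origin (east=0, north=0).
  B is 1 unit northwest of C: delta (east=-1, north=+1); B at (east=-1, north=1).
  A is 7 units northeast of B: delta (east=+7, north=+7); A at (east=6, north=8).
Therefore A relative to C: (east=6, north=8).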